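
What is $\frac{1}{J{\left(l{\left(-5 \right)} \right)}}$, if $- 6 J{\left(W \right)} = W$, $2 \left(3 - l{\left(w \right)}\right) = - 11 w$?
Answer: $\frac{12}{49} \approx 0.2449$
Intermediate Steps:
$l{\left(w \right)} = 3 + \frac{11 w}{2}$ ($l{\left(w \right)} = 3 - \frac{\left(-11\right) w}{2} = 3 + \frac{11 w}{2}$)
$J{\left(W \right)} = - \frac{W}{6}$
$\frac{1}{J{\left(l{\left(-5 \right)} \right)}} = \frac{1}{\left(- \frac{1}{6}\right) \left(3 + \frac{11}{2} \left(-5\right)\right)} = \frac{1}{\left(- \frac{1}{6}\right) \left(3 - \frac{55}{2}\right)} = \frac{1}{\left(- \frac{1}{6}\right) \left(- \frac{49}{2}\right)} = \frac{1}{\frac{49}{12}} = \frac{12}{49}$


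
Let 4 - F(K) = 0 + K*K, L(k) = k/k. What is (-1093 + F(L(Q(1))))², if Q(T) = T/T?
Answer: 1188100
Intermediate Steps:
Q(T) = 1
L(k) = 1
F(K) = 4 - K² (F(K) = 4 - (0 + K*K) = 4 - (0 + K²) = 4 - K²)
(-1093 + F(L(Q(1))))² = (-1093 + (4 - 1*1²))² = (-1093 + (4 - 1*1))² = (-1093 + (4 - 1))² = (-1093 + 3)² = (-1090)² = 1188100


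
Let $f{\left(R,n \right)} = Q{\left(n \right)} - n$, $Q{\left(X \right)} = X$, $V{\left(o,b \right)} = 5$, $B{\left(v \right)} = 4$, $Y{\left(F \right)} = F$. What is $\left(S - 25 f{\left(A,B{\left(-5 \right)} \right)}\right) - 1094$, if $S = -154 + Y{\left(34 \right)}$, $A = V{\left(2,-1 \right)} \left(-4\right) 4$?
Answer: $-1214$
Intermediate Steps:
$A = -80$ ($A = 5 \left(-4\right) 4 = \left(-20\right) 4 = -80$)
$f{\left(R,n \right)} = 0$ ($f{\left(R,n \right)} = n - n = 0$)
$S = -120$ ($S = -154 + 34 = -120$)
$\left(S - 25 f{\left(A,B{\left(-5 \right)} \right)}\right) - 1094 = \left(-120 - 0\right) - 1094 = \left(-120 + 0\right) - 1094 = -120 - 1094 = -1214$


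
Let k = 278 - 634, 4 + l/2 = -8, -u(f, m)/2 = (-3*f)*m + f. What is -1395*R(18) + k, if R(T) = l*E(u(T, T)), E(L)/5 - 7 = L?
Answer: 320570644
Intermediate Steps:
u(f, m) = -2*f + 6*f*m (u(f, m) = -2*((-3*f)*m + f) = -2*(-3*f*m + f) = -2*(f - 3*f*m) = -2*f + 6*f*m)
E(L) = 35 + 5*L
l = -24 (l = -8 + 2*(-8) = -8 - 16 = -24)
k = -356
R(T) = -840 - 240*T*(-1 + 3*T) (R(T) = -24*(35 + 5*(2*T*(-1 + 3*T))) = -24*(35 + 10*T*(-1 + 3*T)) = -840 - 240*T*(-1 + 3*T))
-1395*R(18) + k = -1395*(-840 - 720*18² + 240*18) - 356 = -1395*(-840 - 720*324 + 4320) - 356 = -1395*(-840 - 233280 + 4320) - 356 = -1395*(-229800) - 356 = 320571000 - 356 = 320570644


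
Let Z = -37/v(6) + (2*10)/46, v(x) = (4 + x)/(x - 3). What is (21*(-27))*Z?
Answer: 1390851/230 ≈ 6047.2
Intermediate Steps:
v(x) = (4 + x)/(-3 + x)
Z = -2453/230 (Z = -37*(-3 + 6)/(4 + 6) + (2*10)/46 = -37/(10/3) + 20*(1/46) = -37/((1/3)*10) + 10/23 = -37/10/3 + 10/23 = -37*3/10 + 10/23 = -111/10 + 10/23 = -2453/230 ≈ -10.665)
(21*(-27))*Z = (21*(-27))*(-2453/230) = -567*(-2453/230) = 1390851/230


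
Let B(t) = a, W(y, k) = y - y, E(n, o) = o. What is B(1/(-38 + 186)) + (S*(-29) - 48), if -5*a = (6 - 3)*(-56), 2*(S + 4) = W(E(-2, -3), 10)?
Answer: 508/5 ≈ 101.60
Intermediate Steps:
W(y, k) = 0
S = -4 (S = -4 + (½)*0 = -4 + 0 = -4)
a = 168/5 (a = -(6 - 3)*(-56)/5 = -3*(-56)/5 = -⅕*(-168) = 168/5 ≈ 33.600)
B(t) = 168/5
B(1/(-38 + 186)) + (S*(-29) - 48) = 168/5 + (-4*(-29) - 48) = 168/5 + (116 - 48) = 168/5 + 68 = 508/5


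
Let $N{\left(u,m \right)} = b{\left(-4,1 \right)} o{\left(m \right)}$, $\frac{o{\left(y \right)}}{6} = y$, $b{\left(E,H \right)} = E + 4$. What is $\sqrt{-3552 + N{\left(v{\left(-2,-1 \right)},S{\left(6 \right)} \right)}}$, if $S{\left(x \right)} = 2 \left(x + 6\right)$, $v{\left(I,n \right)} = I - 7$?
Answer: $4 i \sqrt{222} \approx 59.599 i$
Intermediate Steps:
$b{\left(E,H \right)} = 4 + E$
$v{\left(I,n \right)} = -7 + I$
$o{\left(y \right)} = 6 y$
$S{\left(x \right)} = 12 + 2 x$ ($S{\left(x \right)} = 2 \left(6 + x\right) = 12 + 2 x$)
$N{\left(u,m \right)} = 0$ ($N{\left(u,m \right)} = \left(4 - 4\right) 6 m = 0 \cdot 6 m = 0$)
$\sqrt{-3552 + N{\left(v{\left(-2,-1 \right)},S{\left(6 \right)} \right)}} = \sqrt{-3552 + 0} = \sqrt{-3552} = 4 i \sqrt{222}$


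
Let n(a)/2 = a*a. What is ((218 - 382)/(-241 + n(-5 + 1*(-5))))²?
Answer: 16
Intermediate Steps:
n(a) = 2*a² (n(a) = 2*(a*a) = 2*a²)
((218 - 382)/(-241 + n(-5 + 1*(-5))))² = ((218 - 382)/(-241 + 2*(-5 + 1*(-5))²))² = (-164/(-241 + 2*(-5 - 5)²))² = (-164/(-241 + 2*(-10)²))² = (-164/(-241 + 2*100))² = (-164/(-241 + 200))² = (-164/(-41))² = (-164*(-1/41))² = 4² = 16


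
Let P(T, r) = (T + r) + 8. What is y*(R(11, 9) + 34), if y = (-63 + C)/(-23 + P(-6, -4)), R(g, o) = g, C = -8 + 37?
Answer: 306/5 ≈ 61.200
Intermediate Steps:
C = 29
P(T, r) = 8 + T + r
y = 34/25 (y = (-63 + 29)/(-23 + (8 - 6 - 4)) = -34/(-23 - 2) = -34/(-25) = -34*(-1/25) = 34/25 ≈ 1.3600)
y*(R(11, 9) + 34) = 34*(11 + 34)/25 = (34/25)*45 = 306/5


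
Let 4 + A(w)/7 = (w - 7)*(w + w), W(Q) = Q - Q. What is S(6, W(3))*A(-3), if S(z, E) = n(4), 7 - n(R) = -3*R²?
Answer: 21560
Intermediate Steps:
W(Q) = 0
A(w) = -28 + 14*w*(-7 + w) (A(w) = -28 + 7*((w - 7)*(w + w)) = -28 + 7*((-7 + w)*(2*w)) = -28 + 7*(2*w*(-7 + w)) = -28 + 14*w*(-7 + w))
n(R) = 7 + 3*R² (n(R) = 7 - (-3)*R² = 7 + 3*R²)
S(z, E) = 55 (S(z, E) = 7 + 3*4² = 7 + 3*16 = 7 + 48 = 55)
S(6, W(3))*A(-3) = 55*(-28 - 98*(-3) + 14*(-3)²) = 55*(-28 + 294 + 14*9) = 55*(-28 + 294 + 126) = 55*392 = 21560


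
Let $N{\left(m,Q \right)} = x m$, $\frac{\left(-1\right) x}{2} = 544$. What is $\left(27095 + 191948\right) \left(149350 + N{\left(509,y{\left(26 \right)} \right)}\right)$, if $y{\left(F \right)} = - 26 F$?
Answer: $-88590189006$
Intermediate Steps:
$x = -1088$ ($x = \left(-2\right) 544 = -1088$)
$N{\left(m,Q \right)} = - 1088 m$
$\left(27095 + 191948\right) \left(149350 + N{\left(509,y{\left(26 \right)} \right)}\right) = \left(27095 + 191948\right) \left(149350 - 553792\right) = 219043 \left(149350 - 553792\right) = 219043 \left(-404442\right) = -88590189006$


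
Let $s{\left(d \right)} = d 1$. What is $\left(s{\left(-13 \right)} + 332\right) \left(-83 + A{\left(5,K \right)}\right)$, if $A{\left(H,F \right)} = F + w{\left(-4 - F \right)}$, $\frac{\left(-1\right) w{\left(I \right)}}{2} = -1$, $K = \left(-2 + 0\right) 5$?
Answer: $-29029$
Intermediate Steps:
$K = -10$ ($K = \left(-2\right) 5 = -10$)
$s{\left(d \right)} = d$
$w{\left(I \right)} = 2$ ($w{\left(I \right)} = \left(-2\right) \left(-1\right) = 2$)
$A{\left(H,F \right)} = 2 + F$ ($A{\left(H,F \right)} = F + 2 = 2 + F$)
$\left(s{\left(-13 \right)} + 332\right) \left(-83 + A{\left(5,K \right)}\right) = \left(-13 + 332\right) \left(-83 + \left(2 - 10\right)\right) = 319 \left(-83 - 8\right) = 319 \left(-91\right) = -29029$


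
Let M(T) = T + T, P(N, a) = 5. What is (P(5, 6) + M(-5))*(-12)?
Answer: 60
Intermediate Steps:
M(T) = 2*T
(P(5, 6) + M(-5))*(-12) = (5 + 2*(-5))*(-12) = (5 - 10)*(-12) = -5*(-12) = 60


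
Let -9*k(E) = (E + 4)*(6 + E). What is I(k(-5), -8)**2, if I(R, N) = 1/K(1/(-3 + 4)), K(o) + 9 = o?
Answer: 1/64 ≈ 0.015625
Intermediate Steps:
K(o) = -9 + o
k(E) = -(4 + E)*(6 + E)/9 (k(E) = -(E + 4)*(6 + E)/9 = -(4 + E)*(6 + E)/9)
I(R, N) = -1/8 (I(R, N) = 1/(-9 + 1/(-3 + 4)) = 1/(-9 + 1/1) = 1/(-9 + 1) = 1/(-8) = -1/8)
I(k(-5), -8)**2 = (-1/8)**2 = 1/64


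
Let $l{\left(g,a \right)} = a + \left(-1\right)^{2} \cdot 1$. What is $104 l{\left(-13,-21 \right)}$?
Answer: $-2080$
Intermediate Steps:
$l{\left(g,a \right)} = 1 + a$ ($l{\left(g,a \right)} = a + 1 \cdot 1 = a + 1 = 1 + a$)
$104 l{\left(-13,-21 \right)} = 104 \left(1 - 21\right) = 104 \left(-20\right) = -2080$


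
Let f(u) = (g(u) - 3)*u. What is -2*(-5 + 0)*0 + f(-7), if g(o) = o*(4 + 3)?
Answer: 364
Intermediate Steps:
g(o) = 7*o (g(o) = o*7 = 7*o)
f(u) = u*(-3 + 7*u) (f(u) = (7*u - 3)*u = (-3 + 7*u)*u = u*(-3 + 7*u))
-2*(-5 + 0)*0 + f(-7) = -2*(-5 + 0)*0 - 7*(-3 + 7*(-7)) = -(-10)*0 - 7*(-3 - 49) = -2*0 - 7*(-52) = 0 + 364 = 364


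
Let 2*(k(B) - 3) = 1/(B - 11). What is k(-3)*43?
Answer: 3569/28 ≈ 127.46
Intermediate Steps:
k(B) = 3 + 1/(2*(-11 + B)) (k(B) = 3 + 1/(2*(B - 11)) = 3 + 1/(2*(-11 + B)))
k(-3)*43 = ((-65 + 6*(-3))/(2*(-11 - 3)))*43 = ((1/2)*(-65 - 18)/(-14))*43 = ((1/2)*(-1/14)*(-83))*43 = (83/28)*43 = 3569/28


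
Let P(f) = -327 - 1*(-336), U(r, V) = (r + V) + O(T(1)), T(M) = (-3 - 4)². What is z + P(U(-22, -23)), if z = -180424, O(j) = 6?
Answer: -180415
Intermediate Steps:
T(M) = 49 (T(M) = (-7)² = 49)
U(r, V) = 6 + V + r (U(r, V) = (r + V) + 6 = (V + r) + 6 = 6 + V + r)
P(f) = 9 (P(f) = -327 + 336 = 9)
z + P(U(-22, -23)) = -180424 + 9 = -180415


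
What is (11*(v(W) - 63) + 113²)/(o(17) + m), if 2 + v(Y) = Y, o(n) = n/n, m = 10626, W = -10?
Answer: 11944/10627 ≈ 1.1239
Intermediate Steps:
o(n) = 1
v(Y) = -2 + Y
(11*(v(W) - 63) + 113²)/(o(17) + m) = (11*((-2 - 10) - 63) + 113²)/(1 + 10626) = (11*(-12 - 63) + 12769)/10627 = (11*(-75) + 12769)*(1/10627) = (-825 + 12769)*(1/10627) = 11944*(1/10627) = 11944/10627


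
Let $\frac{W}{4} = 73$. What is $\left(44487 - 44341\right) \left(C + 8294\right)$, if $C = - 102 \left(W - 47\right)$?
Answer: $-2437616$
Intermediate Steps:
$W = 292$ ($W = 4 \cdot 73 = 292$)
$C = -24990$ ($C = - 102 \left(292 - 47\right) = \left(-102\right) 245 = -24990$)
$\left(44487 - 44341\right) \left(C + 8294\right) = \left(44487 - 44341\right) \left(-24990 + 8294\right) = 146 \left(-16696\right) = -2437616$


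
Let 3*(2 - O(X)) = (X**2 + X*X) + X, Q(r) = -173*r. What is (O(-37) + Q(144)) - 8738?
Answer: -103645/3 ≈ -34548.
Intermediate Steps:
O(X) = 2 - 2*X**2/3 - X/3 (O(X) = 2 - ((X**2 + X*X) + X)/3 = 2 - ((X**2 + X**2) + X)/3 = 2 - (2*X**2 + X)/3 = 2 - (X + 2*X**2)/3 = 2 + (-2*X**2/3 - X/3) = 2 - 2*X**2/3 - X/3)
(O(-37) + Q(144)) - 8738 = ((2 - 2/3*(-37)**2 - 1/3*(-37)) - 173*144) - 8738 = ((2 - 2/3*1369 + 37/3) - 24912) - 8738 = ((2 - 2738/3 + 37/3) - 24912) - 8738 = (-2695/3 - 24912) - 8738 = -77431/3 - 8738 = -103645/3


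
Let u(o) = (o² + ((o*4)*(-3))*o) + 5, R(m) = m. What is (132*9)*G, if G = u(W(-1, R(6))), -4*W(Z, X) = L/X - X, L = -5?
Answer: -515163/16 ≈ -32198.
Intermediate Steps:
W(Z, X) = X/4 + 5/(4*X) (W(Z, X) = -(-5/X - X)/4 = -(-X - 5/X)/4 = X/4 + 5/(4*X))
u(o) = 5 - 11*o² (u(o) = (o² + ((4*o)*(-3))*o) + 5 = (o² + (-12*o)*o) + 5 = (o² - 12*o²) + 5 = -11*o² + 5 = 5 - 11*o²)
G = -15611/576 (G = 5 - 11*(5 + 6²)²/576 = 5 - 11*(5 + 36)²/576 = 5 - 11*((¼)*(⅙)*41)² = 5 - 11*(41/24)² = 5 - 11*1681/576 = 5 - 18491/576 = -15611/576 ≈ -27.102)
(132*9)*G = (132*9)*(-15611/576) = 1188*(-15611/576) = -515163/16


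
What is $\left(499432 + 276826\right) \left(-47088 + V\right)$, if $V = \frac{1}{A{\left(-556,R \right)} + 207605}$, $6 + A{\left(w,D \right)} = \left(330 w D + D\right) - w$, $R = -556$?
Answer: $- \frac{3736480693372692958}{102222479} \approx -3.6552 \cdot 10^{10}$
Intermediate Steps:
$A{\left(w,D \right)} = -6 + D - w + 330 D w$ ($A{\left(w,D \right)} = -6 - \left(w - D - 330 w D\right) = -6 - \left(w - D - 330 D w\right) = -6 + \left(D - w + 330 D w\right) = -6 + D - w + 330 D w$)
$V = \frac{1}{102222479}$ ($V = \frac{1}{\left(-6 - 556 - -556 + 330 \left(-556\right) \left(-556\right)\right) + 207605} = \frac{1}{\left(-6 - 556 + 556 + 102014880\right) + 207605} = \frac{1}{102014874 + 207605} = \frac{1}{102222479} \approx 9.7826 \cdot 10^{-9}$)
$\left(499432 + 276826\right) \left(-47088 + V\right) = \left(499432 + 276826\right) \left(-47088 + \frac{1}{102222479}\right) = 776258 \left(- \frac{4813452091151}{102222479}\right) = - \frac{3736480693372692958}{102222479}$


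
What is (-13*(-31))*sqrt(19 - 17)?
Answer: 403*sqrt(2) ≈ 569.93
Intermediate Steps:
(-13*(-31))*sqrt(19 - 17) = 403*sqrt(2)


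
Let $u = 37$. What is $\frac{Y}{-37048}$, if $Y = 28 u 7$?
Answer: $- \frac{1813}{9262} \approx -0.19575$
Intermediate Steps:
$Y = 7252$ ($Y = 28 \cdot 37 \cdot 7 = 1036 \cdot 7 = 7252$)
$\frac{Y}{-37048} = \frac{7252}{-37048} = 7252 \left(- \frac{1}{37048}\right) = - \frac{1813}{9262}$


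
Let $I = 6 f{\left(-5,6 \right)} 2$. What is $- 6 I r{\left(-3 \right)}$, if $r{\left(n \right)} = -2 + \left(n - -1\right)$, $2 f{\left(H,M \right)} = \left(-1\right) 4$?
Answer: $-576$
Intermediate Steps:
$f{\left(H,M \right)} = -2$ ($f{\left(H,M \right)} = \frac{\left(-1\right) 4}{2} = \frac{1}{2} \left(-4\right) = -2$)
$r{\left(n \right)} = -1 + n$ ($r{\left(n \right)} = -2 + \left(n + 1\right) = -2 + \left(1 + n\right) = -1 + n$)
$I = -24$ ($I = 6 \left(-2\right) 2 = \left(-12\right) 2 = -24$)
$- 6 I r{\left(-3 \right)} = \left(-6\right) \left(-24\right) \left(-1 - 3\right) = 144 \left(-4\right) = -576$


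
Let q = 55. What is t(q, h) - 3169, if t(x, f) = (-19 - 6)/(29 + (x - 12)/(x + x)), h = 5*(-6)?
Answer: -10248127/3233 ≈ -3169.9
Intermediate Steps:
h = -30
t(x, f) = -25/(29 + (-12 + x)/(2*x)) (t(x, f) = -25/(29 + (-12 + x)/((2*x))) = -25/(29 + (-12 + x)*(1/(2*x))) = -25/(29 + (-12 + x)/(2*x)))
t(q, h) - 3169 = -50*55/(-12 + 59*55) - 3169 = -50*55/(-12 + 3245) - 3169 = -50*55/3233 - 3169 = -50*55*1/3233 - 3169 = -2750/3233 - 3169 = -10248127/3233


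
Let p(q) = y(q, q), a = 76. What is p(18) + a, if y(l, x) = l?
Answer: 94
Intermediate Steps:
p(q) = q
p(18) + a = 18 + 76 = 94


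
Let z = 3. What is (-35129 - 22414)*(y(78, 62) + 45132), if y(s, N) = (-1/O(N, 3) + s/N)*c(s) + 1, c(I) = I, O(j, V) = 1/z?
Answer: -80267363673/31 ≈ -2.5893e+9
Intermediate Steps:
O(j, V) = 1/3
y(s, N) = 1 + s*(-3 + s/N) (y(s, N) = (-1/1/3 + s/N)*s + 1 = (-1*3 + s/N)*s + 1 = (-3 + s/N)*s + 1 = s*(-3 + s/N) + 1 = 1 + s*(-3 + s/N))
(-35129 - 22414)*(y(78, 62) + 45132) = (-35129 - 22414)*((1 - 3*78 + 78**2/62) + 45132) = -57543*((1 - 234 + (1/62)*6084) + 45132) = -57543*((1 - 234 + 3042/31) + 45132) = -57543*(-4181/31 + 45132) = -57543*1394911/31 = -80267363673/31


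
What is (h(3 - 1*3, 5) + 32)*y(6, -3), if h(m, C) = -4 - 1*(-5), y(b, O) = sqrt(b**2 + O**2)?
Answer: 99*sqrt(5) ≈ 221.37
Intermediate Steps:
y(b, O) = sqrt(O**2 + b**2)
h(m, C) = 1 (h(m, C) = -4 + 5 = 1)
(h(3 - 1*3, 5) + 32)*y(6, -3) = (1 + 32)*sqrt((-3)**2 + 6**2) = 33*sqrt(9 + 36) = 33*sqrt(45) = 33*(3*sqrt(5)) = 99*sqrt(5)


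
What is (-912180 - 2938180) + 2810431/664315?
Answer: -2557849092969/664315 ≈ -3.8504e+6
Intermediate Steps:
(-912180 - 2938180) + 2810431/664315 = -3850360 + 2810431*(1/664315) = -3850360 + 2810431/664315 = -2557849092969/664315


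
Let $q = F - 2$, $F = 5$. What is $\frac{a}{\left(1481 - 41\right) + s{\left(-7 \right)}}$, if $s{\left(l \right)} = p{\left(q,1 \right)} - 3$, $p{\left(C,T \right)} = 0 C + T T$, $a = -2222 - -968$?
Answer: $- \frac{627}{719} \approx -0.87204$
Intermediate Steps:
$a = -1254$ ($a = -2222 + 968 = -1254$)
$q = 3$ ($q = 5 - 2 = 3$)
$p{\left(C,T \right)} = T^{2}$ ($p{\left(C,T \right)} = 0 + T^{2} = T^{2}$)
$s{\left(l \right)} = -2$ ($s{\left(l \right)} = 1^{2} - 3 = 1 - 3 = -2$)
$\frac{a}{\left(1481 - 41\right) + s{\left(-7 \right)}} = - \frac{1254}{\left(1481 - 41\right) - 2} = - \frac{1254}{1440 - 2} = - \frac{1254}{1438} = \left(-1254\right) \frac{1}{1438} = - \frac{627}{719}$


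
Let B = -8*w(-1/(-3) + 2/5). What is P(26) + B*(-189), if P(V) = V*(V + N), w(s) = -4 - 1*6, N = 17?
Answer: -14002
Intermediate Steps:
w(s) = -10 (w(s) = -4 - 6 = -10)
P(V) = V*(17 + V) (P(V) = V*(V + 17) = V*(17 + V))
B = 80 (B = -8*(-10) = 80)
P(26) + B*(-189) = 26*(17 + 26) + 80*(-189) = 26*43 - 15120 = 1118 - 15120 = -14002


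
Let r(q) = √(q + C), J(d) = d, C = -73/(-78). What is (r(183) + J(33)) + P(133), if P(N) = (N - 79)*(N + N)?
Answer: 14397 + √1119066/78 ≈ 14411.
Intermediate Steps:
C = 73/78 (C = -73*(-1/78) = 73/78 ≈ 0.93590)
r(q) = √(73/78 + q) (r(q) = √(q + 73/78) = √(73/78 + q))
P(N) = 2*N*(-79 + N) (P(N) = (-79 + N)*(2*N) = 2*N*(-79 + N))
(r(183) + J(33)) + P(133) = (√(5694 + 6084*183)/78 + 33) + 2*133*(-79 + 133) = (√(5694 + 1113372)/78 + 33) + 2*133*54 = (√1119066/78 + 33) + 14364 = (33 + √1119066/78) + 14364 = 14397 + √1119066/78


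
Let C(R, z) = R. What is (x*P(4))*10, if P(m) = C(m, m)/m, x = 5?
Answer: 50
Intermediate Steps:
P(m) = 1 (P(m) = m/m = 1)
(x*P(4))*10 = (5*1)*10 = 5*10 = 50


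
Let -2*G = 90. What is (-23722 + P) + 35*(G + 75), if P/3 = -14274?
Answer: -65494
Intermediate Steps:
P = -42822 (P = 3*(-14274) = -42822)
G = -45 (G = -½*90 = -45)
(-23722 + P) + 35*(G + 75) = (-23722 - 42822) + 35*(-45 + 75) = -66544 + 35*30 = -66544 + 1050 = -65494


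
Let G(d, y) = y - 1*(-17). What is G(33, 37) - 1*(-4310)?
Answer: 4364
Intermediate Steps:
G(d, y) = 17 + y (G(d, y) = y + 17 = 17 + y)
G(33, 37) - 1*(-4310) = (17 + 37) - 1*(-4310) = 54 + 4310 = 4364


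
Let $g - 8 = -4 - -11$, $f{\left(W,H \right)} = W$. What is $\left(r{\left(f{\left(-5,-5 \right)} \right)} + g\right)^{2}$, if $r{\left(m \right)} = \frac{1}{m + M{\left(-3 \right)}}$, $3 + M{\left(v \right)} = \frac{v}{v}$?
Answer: $\frac{10816}{49} \approx 220.73$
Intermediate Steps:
$M{\left(v \right)} = -2$ ($M{\left(v \right)} = -3 + \frac{v}{v} = -3 + 1 = -2$)
$g = 15$ ($g = 8 - -7 = 8 + \left(-4 + 11\right) = 8 + 7 = 15$)
$r{\left(m \right)} = \frac{1}{-2 + m}$ ($r{\left(m \right)} = \frac{1}{m - 2} = \frac{1}{-2 + m}$)
$\left(r{\left(f{\left(-5,-5 \right)} \right)} + g\right)^{2} = \left(\frac{1}{-2 - 5} + 15\right)^{2} = \left(\frac{1}{-7} + 15\right)^{2} = \left(- \frac{1}{7} + 15\right)^{2} = \left(\frac{104}{7}\right)^{2} = \frac{10816}{49}$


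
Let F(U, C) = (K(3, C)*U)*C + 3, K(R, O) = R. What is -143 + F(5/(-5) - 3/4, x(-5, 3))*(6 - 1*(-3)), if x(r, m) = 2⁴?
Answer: -872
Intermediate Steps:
x(r, m) = 16
F(U, C) = 3 + 3*C*U (F(U, C) = (3*U)*C + 3 = 3*C*U + 3 = 3 + 3*C*U)
-143 + F(5/(-5) - 3/4, x(-5, 3))*(6 - 1*(-3)) = -143 + (3 + 3*16*(5/(-5) - 3/4))*(6 - 1*(-3)) = -143 + (3 + 3*16*(5*(-⅕) - 3*¼))*(6 + 3) = -143 + (3 + 3*16*(-1 - ¾))*9 = -143 + (3 + 3*16*(-7/4))*9 = -143 + (3 - 84)*9 = -143 - 81*9 = -143 - 729 = -872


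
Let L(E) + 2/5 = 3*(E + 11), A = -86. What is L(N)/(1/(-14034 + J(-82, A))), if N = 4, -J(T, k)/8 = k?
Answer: -2976158/5 ≈ -5.9523e+5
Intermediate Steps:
J(T, k) = -8*k
L(E) = 163/5 + 3*E (L(E) = -⅖ + 3*(E + 11) = -⅖ + 3*(11 + E) = -⅖ + (33 + 3*E) = 163/5 + 3*E)
L(N)/(1/(-14034 + J(-82, A))) = (163/5 + 3*4)/(1/(-14034 - 8*(-86))) = (163/5 + 12)/(1/(-14034 + 688)) = 223/(5*(1/(-13346))) = 223/(5*(-1/13346)) = (223/5)*(-13346) = -2976158/5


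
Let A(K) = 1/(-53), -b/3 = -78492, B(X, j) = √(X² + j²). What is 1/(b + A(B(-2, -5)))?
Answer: 53/12480227 ≈ 4.2467e-6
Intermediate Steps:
b = 235476 (b = -3*(-78492) = 235476)
A(K) = -1/53
1/(b + A(B(-2, -5))) = 1/(235476 - 1/53) = 1/(12480227/53) = 53/12480227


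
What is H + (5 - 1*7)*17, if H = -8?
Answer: -42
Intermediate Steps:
H + (5 - 1*7)*17 = -8 + (5 - 1*7)*17 = -8 + (5 - 7)*17 = -8 - 2*17 = -8 - 34 = -42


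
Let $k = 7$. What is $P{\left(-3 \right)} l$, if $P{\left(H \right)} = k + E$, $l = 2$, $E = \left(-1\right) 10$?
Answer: $-6$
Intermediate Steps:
$E = -10$
$P{\left(H \right)} = -3$ ($P{\left(H \right)} = 7 - 10 = -3$)
$P{\left(-3 \right)} l = \left(-3\right) 2 = -6$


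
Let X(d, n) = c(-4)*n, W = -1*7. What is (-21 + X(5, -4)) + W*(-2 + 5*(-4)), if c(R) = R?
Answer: 149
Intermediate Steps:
W = -7
X(d, n) = -4*n
(-21 + X(5, -4)) + W*(-2 + 5*(-4)) = (-21 - 4*(-4)) - 7*(-2 + 5*(-4)) = (-21 + 16) - 7*(-2 - 20) = -5 - 7*(-22) = -5 + 154 = 149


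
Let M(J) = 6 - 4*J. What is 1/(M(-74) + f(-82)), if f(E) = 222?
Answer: 1/524 ≈ 0.0019084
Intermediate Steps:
1/(M(-74) + f(-82)) = 1/((6 - 4*(-74)) + 222) = 1/((6 + 296) + 222) = 1/(302 + 222) = 1/524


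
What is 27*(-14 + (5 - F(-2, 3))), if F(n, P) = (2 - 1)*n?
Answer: -189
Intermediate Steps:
F(n, P) = n (F(n, P) = 1*n = n)
27*(-14 + (5 - F(-2, 3))) = 27*(-14 + (5 - 1*(-2))) = 27*(-14 + (5 + 2)) = 27*(-14 + 7) = 27*(-7) = -189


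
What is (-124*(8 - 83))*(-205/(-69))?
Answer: 635500/23 ≈ 27630.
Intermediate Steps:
(-124*(8 - 83))*(-205/(-69)) = (-124*(-75))*(-205*(-1/69)) = 9300*(205/69) = 635500/23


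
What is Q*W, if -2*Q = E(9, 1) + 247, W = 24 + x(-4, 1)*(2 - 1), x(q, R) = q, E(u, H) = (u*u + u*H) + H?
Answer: -3380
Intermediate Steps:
E(u, H) = H + u² + H*u (E(u, H) = (u² + H*u) + H = H + u² + H*u)
W = 20 (W = 24 - 4*(2 - 1) = 24 - 4*1 = 24 - 4 = 20)
Q = -169 (Q = -((1 + 9² + 1*9) + 247)/2 = -((1 + 81 + 9) + 247)/2 = -(91 + 247)/2 = -½*338 = -169)
Q*W = -169*20 = -3380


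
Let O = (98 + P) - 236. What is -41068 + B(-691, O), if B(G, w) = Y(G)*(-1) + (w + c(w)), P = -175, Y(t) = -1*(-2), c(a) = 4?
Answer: -41379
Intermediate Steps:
Y(t) = 2
O = -313 (O = (98 - 175) - 236 = -77 - 236 = -313)
B(G, w) = 2 + w (B(G, w) = 2*(-1) + (w + 4) = -2 + (4 + w) = 2 + w)
-41068 + B(-691, O) = -41068 + (2 - 313) = -41068 - 311 = -41379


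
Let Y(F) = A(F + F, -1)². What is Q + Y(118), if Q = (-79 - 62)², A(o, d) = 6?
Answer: 19917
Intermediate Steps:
Y(F) = 36 (Y(F) = 6² = 36)
Q = 19881 (Q = (-141)² = 19881)
Q + Y(118) = 19881 + 36 = 19917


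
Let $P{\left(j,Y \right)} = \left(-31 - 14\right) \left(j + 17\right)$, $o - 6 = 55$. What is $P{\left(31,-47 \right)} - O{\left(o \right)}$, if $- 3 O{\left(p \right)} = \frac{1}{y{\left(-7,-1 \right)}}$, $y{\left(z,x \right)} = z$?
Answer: $- \frac{45361}{21} \approx -2160.0$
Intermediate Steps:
$o = 61$ ($o = 6 + 55 = 61$)
$P{\left(j,Y \right)} = -765 - 45 j$ ($P{\left(j,Y \right)} = - 45 \left(17 + j\right) = -765 - 45 j$)
$O{\left(p \right)} = \frac{1}{21}$ ($O{\left(p \right)} = - \frac{1}{3 \left(-7\right)} = \left(- \frac{1}{3}\right) \left(- \frac{1}{7}\right) = \frac{1}{21}$)
$P{\left(31,-47 \right)} - O{\left(o \right)} = \left(-765 - 1395\right) - \frac{1}{21} = -2160 - \frac{1}{21} = - \frac{45361}{21}$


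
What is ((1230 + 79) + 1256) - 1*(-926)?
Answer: 3491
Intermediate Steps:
((1230 + 79) + 1256) - 1*(-926) = (1309 + 1256) + 926 = 2565 + 926 = 3491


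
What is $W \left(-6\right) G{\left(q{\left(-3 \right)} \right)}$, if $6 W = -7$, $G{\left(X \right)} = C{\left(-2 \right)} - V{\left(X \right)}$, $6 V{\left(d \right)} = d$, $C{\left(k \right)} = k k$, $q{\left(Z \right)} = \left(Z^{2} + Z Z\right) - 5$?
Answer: $\frac{77}{6} \approx 12.833$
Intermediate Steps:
$q{\left(Z \right)} = -5 + 2 Z^{2}$ ($q{\left(Z \right)} = \left(Z^{2} + Z^{2}\right) - 5 = 2 Z^{2} - 5 = -5 + 2 Z^{2}$)
$C{\left(k \right)} = k^{2}$
$V{\left(d \right)} = \frac{d}{6}$
$G{\left(X \right)} = 4 - \frac{X}{6}$ ($G{\left(X \right)} = \left(-2\right)^{2} - \frac{X}{6} = 4 - \frac{X}{6}$)
$W = - \frac{7}{6}$ ($W = \frac{1}{6} \left(-7\right) = - \frac{7}{6} \approx -1.1667$)
$W \left(-6\right) G{\left(q{\left(-3 \right)} \right)} = \left(- \frac{7}{6}\right) \left(-6\right) \left(4 - \frac{-5 + 2 \left(-3\right)^{2}}{6}\right) = 7 \left(4 - \frac{-5 + 2 \cdot 9}{6}\right) = 7 \left(4 - \frac{-5 + 18}{6}\right) = 7 \left(4 - \frac{13}{6}\right) = 7 \cdot \frac{11}{6} = \frac{77}{6}$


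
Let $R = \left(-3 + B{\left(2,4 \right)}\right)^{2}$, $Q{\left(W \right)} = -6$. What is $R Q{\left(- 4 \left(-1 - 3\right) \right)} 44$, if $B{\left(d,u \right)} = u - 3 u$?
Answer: $-31944$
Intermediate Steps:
$B{\left(d,u \right)} = - 2 u$
$R = 121$ ($R = \left(-3 - 8\right)^{2} = \left(-11\right)^{2} = 121$)
$R Q{\left(- 4 \left(-1 - 3\right) \right)} 44 = 121 \left(-6\right) 44 = \left(-726\right) 44 = -31944$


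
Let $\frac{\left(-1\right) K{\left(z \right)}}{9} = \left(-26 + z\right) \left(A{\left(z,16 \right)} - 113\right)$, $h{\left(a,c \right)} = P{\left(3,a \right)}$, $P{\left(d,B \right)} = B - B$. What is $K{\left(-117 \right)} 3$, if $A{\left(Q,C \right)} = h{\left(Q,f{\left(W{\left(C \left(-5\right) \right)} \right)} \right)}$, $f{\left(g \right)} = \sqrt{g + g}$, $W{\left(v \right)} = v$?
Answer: $-436293$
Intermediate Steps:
$f{\left(g \right)} = \sqrt{2} \sqrt{g}$ ($f{\left(g \right)} = \sqrt{2 g} = \sqrt{2} \sqrt{g}$)
$P{\left(d,B \right)} = 0$
$h{\left(a,c \right)} = 0$
$A{\left(Q,C \right)} = 0$
$K{\left(z \right)} = -26442 + 1017 z$ ($K{\left(z \right)} = - 9 \left(-26 + z\right) \left(0 - 113\right) = - 9 \left(-26 + z\right) \left(-113\right) = - 9 \left(2938 - 113 z\right) = -26442 + 1017 z$)
$K{\left(-117 \right)} 3 = \left(-26442 + 1017 \left(-117\right)\right) 3 = \left(-26442 - 118989\right) 3 = \left(-145431\right) 3 = -436293$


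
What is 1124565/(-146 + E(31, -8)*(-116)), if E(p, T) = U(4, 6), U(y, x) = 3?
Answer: -86505/38 ≈ -2276.4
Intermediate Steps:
E(p, T) = 3
1124565/(-146 + E(31, -8)*(-116)) = 1124565/(-146 + 3*(-116)) = 1124565/(-146 - 348) = 1124565/(-494) = 1124565*(-1/494) = -86505/38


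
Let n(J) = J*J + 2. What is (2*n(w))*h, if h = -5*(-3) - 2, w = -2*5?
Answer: 2652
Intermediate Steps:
w = -10
n(J) = 2 + J² (n(J) = J² + 2 = 2 + J²)
h = 13 (h = 15 - 2 = 13)
(2*n(w))*h = (2*(2 + (-10)²))*13 = (2*(2 + 100))*13 = (2*102)*13 = 204*13 = 2652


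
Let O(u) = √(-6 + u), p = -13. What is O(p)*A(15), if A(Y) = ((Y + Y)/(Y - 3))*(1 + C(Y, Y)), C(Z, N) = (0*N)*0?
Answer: 5*I*√19/2 ≈ 10.897*I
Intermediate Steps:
C(Z, N) = 0 (C(Z, N) = 0*0 = 0)
A(Y) = 2*Y/(-3 + Y) (A(Y) = ((Y + Y)/(Y - 3))*(1 + 0) = ((2*Y)/(-3 + Y))*1 = (2*Y/(-3 + Y))*1 = 2*Y/(-3 + Y))
O(p)*A(15) = √(-6 - 13)*(2*15/(-3 + 15)) = √(-19)*(2*15/12) = (I*√19)*(2*15*(1/12)) = (I*√19)*(5/2) = 5*I*√19/2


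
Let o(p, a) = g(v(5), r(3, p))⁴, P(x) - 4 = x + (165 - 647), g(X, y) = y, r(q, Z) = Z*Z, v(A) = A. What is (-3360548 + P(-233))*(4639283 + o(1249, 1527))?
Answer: -19906801461479510771982491258556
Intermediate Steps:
r(q, Z) = Z²
P(x) = -478 + x (P(x) = 4 + (x + (165 - 647)) = 4 + (x - 482) = 4 + (-482 + x) = -478 + x)
o(p, a) = p⁸ (o(p, a) = (p²)⁴ = p⁸)
(-3360548 + P(-233))*(4639283 + o(1249, 1527)) = (-3360548 + (-478 - 233))*(4639283 + 1249⁸) = (-3360548 - 711)*(4639283 + 5922424145678601606240001) = -3361259*5922424145678601610879284 = -19906801461479510771982491258556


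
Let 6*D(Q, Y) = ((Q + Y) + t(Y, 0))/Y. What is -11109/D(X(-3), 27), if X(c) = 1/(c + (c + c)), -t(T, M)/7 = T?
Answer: 16196922/1459 ≈ 11101.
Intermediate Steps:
t(T, M) = -7*T
X(c) = 1/(3*c) (X(c) = 1/(c + 2*c) = 1/(3*c))
D(Q, Y) = (Q - 6*Y)/(6*Y) (D(Q, Y) = (((Q + Y) - 7*Y)/Y)/6 = ((Q - 6*Y)/Y)/6 = (Q - 6*Y)/(6*Y))
-11109/D(X(-3), 27) = -11109*27/(-1*27 + ((⅓)/(-3))/6) = -11109*27/(-27 + ((⅓)*(-⅓))/6) = -11109*27/(-27 + (⅙)*(-⅑)) = -11109*27/(-27 - 1/54) = -11109/((1/27)*(-1459/54)) = -11109/(-1459/1458) = -11109*(-1458/1459) = 16196922/1459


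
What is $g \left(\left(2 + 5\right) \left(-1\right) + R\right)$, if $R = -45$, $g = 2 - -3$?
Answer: $-260$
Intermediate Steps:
$g = 5$ ($g = 2 + 3 = 5$)
$g \left(\left(2 + 5\right) \left(-1\right) + R\right) = 5 \left(\left(2 + 5\right) \left(-1\right) - 45\right) = 5 \left(7 \left(-1\right) - 45\right) = 5 \left(-7 - 45\right) = 5 \left(-52\right) = -260$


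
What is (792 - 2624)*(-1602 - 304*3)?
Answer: 4605648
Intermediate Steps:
(792 - 2624)*(-1602 - 304*3) = -1832*(-1602 - 912) = -1832*(-2514) = 4605648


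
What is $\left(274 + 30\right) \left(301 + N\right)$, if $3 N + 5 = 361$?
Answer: $\frac{382736}{3} \approx 1.2758 \cdot 10^{5}$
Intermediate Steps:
$N = \frac{356}{3}$ ($N = - \frac{5}{3} + \frac{1}{3} \cdot 361 = - \frac{5}{3} + \frac{361}{3} = \frac{356}{3} \approx 118.67$)
$\left(274 + 30\right) \left(301 + N\right) = \left(274 + 30\right) \left(301 + \frac{356}{3}\right) = 304 \cdot \frac{1259}{3} = \frac{382736}{3}$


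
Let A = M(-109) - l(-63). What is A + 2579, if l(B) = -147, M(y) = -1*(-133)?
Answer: 2859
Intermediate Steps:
M(y) = 133
A = 280 (A = 133 - 1*(-147) = 133 + 147 = 280)
A + 2579 = 280 + 2579 = 2859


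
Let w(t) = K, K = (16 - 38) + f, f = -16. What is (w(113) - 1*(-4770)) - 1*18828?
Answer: -14096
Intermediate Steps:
K = -38 (K = (16 - 38) - 16 = -22 - 16 = -38)
w(t) = -38
(w(113) - 1*(-4770)) - 1*18828 = (-38 - 1*(-4770)) - 1*18828 = (-38 + 4770) - 18828 = 4732 - 18828 = -14096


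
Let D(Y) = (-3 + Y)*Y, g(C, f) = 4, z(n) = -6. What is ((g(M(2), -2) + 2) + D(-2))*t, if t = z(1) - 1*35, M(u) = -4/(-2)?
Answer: -656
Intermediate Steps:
M(u) = 2 (M(u) = -4*(-1/2) = 2)
D(Y) = Y*(-3 + Y)
t = -41 (t = -6 - 1*35 = -6 - 35 = -41)
((g(M(2), -2) + 2) + D(-2))*t = ((4 + 2) - 2*(-3 - 2))*(-41) = (6 - 2*(-5))*(-41) = (6 + 10)*(-41) = 16*(-41) = -656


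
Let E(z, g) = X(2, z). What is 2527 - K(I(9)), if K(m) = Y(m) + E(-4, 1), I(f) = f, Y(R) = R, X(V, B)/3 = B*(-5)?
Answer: 2458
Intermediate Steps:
X(V, B) = -15*B (X(V, B) = 3*(B*(-5)) = 3*(-5*B) = -15*B)
E(z, g) = -15*z
K(m) = 60 + m (K(m) = m - 15*(-4) = m + 60 = 60 + m)
2527 - K(I(9)) = 2527 - (60 + 9) = 2527 - 1*69 = 2527 - 69 = 2458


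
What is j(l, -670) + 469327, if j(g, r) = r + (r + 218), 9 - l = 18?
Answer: 468205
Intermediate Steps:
l = -9 (l = 9 - 1*18 = 9 - 18 = -9)
j(g, r) = 218 + 2*r (j(g, r) = r + (218 + r) = 218 + 2*r)
j(l, -670) + 469327 = (218 + 2*(-670)) + 469327 = (218 - 1340) + 469327 = -1122 + 469327 = 468205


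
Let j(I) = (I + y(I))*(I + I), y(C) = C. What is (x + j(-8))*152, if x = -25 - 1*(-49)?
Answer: 42560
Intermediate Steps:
x = 24 (x = -25 + 49 = 24)
j(I) = 4*I**2 (j(I) = (I + I)*(I + I) = (2*I)*(2*I) = 4*I**2)
(x + j(-8))*152 = (24 + 4*(-8)**2)*152 = (24 + 4*64)*152 = (24 + 256)*152 = 280*152 = 42560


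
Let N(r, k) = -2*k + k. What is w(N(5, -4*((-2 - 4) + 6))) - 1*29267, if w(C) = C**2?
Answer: -29267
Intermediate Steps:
N(r, k) = -k
w(N(5, -4*((-2 - 4) + 6))) - 1*29267 = (-(-4)*((-2 - 4) + 6))**2 - 1*29267 = (-(-4)*(-6 + 6))**2 - 29267 = (-(-4)*0)**2 - 29267 = (-1*0)**2 - 29267 = 0**2 - 29267 = 0 - 29267 = -29267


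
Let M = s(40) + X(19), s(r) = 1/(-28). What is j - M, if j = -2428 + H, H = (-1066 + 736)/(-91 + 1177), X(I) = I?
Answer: -12402755/5068 ≈ -2447.3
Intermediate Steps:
s(r) = -1/28
H = -55/181 (H = -330/1086 = -330*1/1086 = -55/181 ≈ -0.30387)
M = 531/28 (M = -1/28 + 19 = 531/28 ≈ 18.964)
j = -439523/181 (j = -2428 - 55/181 = -439523/181 ≈ -2428.3)
j - M = -439523/181 - 1*531/28 = -439523/181 - 531/28 = -12402755/5068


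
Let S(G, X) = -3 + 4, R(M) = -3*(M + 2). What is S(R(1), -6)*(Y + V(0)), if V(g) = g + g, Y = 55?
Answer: 55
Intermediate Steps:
R(M) = -6 - 3*M (R(M) = -3*(2 + M) = -6 - 3*M)
V(g) = 2*g
S(G, X) = 1
S(R(1), -6)*(Y + V(0)) = 1*(55 + 2*0) = 1*(55 + 0) = 1*55 = 55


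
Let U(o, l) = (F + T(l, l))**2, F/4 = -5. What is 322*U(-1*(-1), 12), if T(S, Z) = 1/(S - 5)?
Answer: 888766/7 ≈ 1.2697e+5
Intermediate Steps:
F = -20 (F = 4*(-5) = -20)
T(S, Z) = 1/(-5 + S)
U(o, l) = (-20 + 1/(-5 + l))**2
322*U(-1*(-1), 12) = 322*((-101 + 20*12)**2/(-5 + 12)**2) = 322*((-101 + 240)**2/7**2) = 322*(139**2*(1/49)) = 322*(19321*(1/49)) = 322*(19321/49) = 888766/7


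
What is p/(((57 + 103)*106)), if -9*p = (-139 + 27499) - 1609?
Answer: -25751/152640 ≈ -0.16870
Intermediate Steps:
p = -25751/9 (p = -((-139 + 27499) - 1609)/9 = -(27360 - 1609)/9 = -1/9*25751 = -25751/9 ≈ -2861.2)
p/(((57 + 103)*106)) = -25751*1/(106*(57 + 103))/9 = -25751/(9*(160*106)) = -25751/9/16960 = -25751/9*1/16960 = -25751/152640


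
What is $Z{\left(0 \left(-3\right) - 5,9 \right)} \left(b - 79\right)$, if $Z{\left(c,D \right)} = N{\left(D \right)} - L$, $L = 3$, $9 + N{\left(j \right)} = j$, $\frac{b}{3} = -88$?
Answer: $1029$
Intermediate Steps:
$b = -264$ ($b = 3 \left(-88\right) = -264$)
$N{\left(j \right)} = -9 + j$
$Z{\left(c,D \right)} = -12 + D$ ($Z{\left(c,D \right)} = \left(-9 + D\right) - 3 = -12 + D$)
$Z{\left(0 \left(-3\right) - 5,9 \right)} \left(b - 79\right) = \left(-12 + 9\right) \left(-264 - 79\right) = \left(-3\right) \left(-343\right) = 1029$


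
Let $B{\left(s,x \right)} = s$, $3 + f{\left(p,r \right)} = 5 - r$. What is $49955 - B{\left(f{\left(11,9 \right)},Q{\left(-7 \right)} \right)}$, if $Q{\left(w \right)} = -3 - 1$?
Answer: $49962$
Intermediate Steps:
$f{\left(p,r \right)} = 2 - r$ ($f{\left(p,r \right)} = -3 - \left(-5 + r\right) = 2 - r$)
$Q{\left(w \right)} = -4$
$49955 - B{\left(f{\left(11,9 \right)},Q{\left(-7 \right)} \right)} = 49955 - \left(2 - 9\right) = 49955 - -7 = 49955 + 7 = 49962$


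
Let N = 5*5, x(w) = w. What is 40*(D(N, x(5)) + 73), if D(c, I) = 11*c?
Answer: 13920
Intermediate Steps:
N = 25
40*(D(N, x(5)) + 73) = 40*(11*25 + 73) = 40*(275 + 73) = 40*348 = 13920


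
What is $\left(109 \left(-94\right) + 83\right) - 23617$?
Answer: $-33780$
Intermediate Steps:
$\left(109 \left(-94\right) + 83\right) - 23617 = \left(-10246 + 83\right) - 23617 = -10163 - 23617 = -33780$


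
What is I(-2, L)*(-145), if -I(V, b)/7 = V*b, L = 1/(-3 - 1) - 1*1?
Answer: 5075/2 ≈ 2537.5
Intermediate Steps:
L = -5/4 (L = 1/(-4) - 1 = -¼ - 1 = -5/4 ≈ -1.2500)
I(V, b) = -7*V*b
I(-2, L)*(-145) = -7*(-2)*(-5/4)*(-145) = -35/2*(-145) = 5075/2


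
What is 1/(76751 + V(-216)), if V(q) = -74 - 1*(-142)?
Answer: 1/76819 ≈ 1.3018e-5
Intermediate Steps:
V(q) = 68 (V(q) = -74 + 142 = 68)
1/(76751 + V(-216)) = 1/(76751 + 68) = 1/76819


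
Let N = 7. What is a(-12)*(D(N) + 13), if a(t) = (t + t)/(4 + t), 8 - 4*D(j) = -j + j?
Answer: 45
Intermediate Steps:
D(j) = 2 (D(j) = 2 - (-j + j)/4 = 2 - 1/4*0 = 2 + 0 = 2)
a(t) = 2*t/(4 + t) (a(t) = (2*t)/(4 + t) = 2*t/(4 + t))
a(-12)*(D(N) + 13) = (2*(-12)/(4 - 12))*(2 + 13) = (2*(-12)/(-8))*15 = (2*(-12)*(-1/8))*15 = 3*15 = 45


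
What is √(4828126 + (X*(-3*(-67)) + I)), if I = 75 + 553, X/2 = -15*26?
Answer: 17*√16166 ≈ 2161.5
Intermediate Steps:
X = -780 (X = 2*(-15*26) = 2*(-390) = -780)
I = 628
√(4828126 + (X*(-3*(-67)) + I)) = √(4828126 + (-(-2340)*(-67) + 628)) = √(4828126 + (-780*201 + 628)) = √(4828126 + (-156780 + 628)) = √(4828126 - 156152) = √4671974 = 17*√16166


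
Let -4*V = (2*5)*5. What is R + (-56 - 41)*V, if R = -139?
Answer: 2147/2 ≈ 1073.5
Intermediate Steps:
V = -25/2 (V = -2*5*5/4 = -5*5/2 = -¼*50 = -25/2 ≈ -12.500)
R + (-56 - 41)*V = -139 + (-56 - 41)*(-25/2) = -139 - 97*(-25/2) = -139 + 2425/2 = 2147/2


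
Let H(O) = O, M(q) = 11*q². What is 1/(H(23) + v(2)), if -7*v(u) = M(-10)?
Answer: -7/939 ≈ -0.0074547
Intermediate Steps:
v(u) = -1100/7 (v(u) = -11*(-10)²/7 = -11*100/7 = -⅐*1100 = -1100/7)
1/(H(23) + v(2)) = 1/(23 - 1100/7) = 1/(-939/7) = -7/939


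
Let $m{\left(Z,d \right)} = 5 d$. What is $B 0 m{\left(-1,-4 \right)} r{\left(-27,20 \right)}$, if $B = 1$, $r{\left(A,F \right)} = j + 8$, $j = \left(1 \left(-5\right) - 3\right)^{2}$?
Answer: $0$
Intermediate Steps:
$j = 64$ ($j = \left(-5 - 3\right)^{2} = \left(-8\right)^{2} = 64$)
$r{\left(A,F \right)} = 72$ ($r{\left(A,F \right)} = 64 + 8 = 72$)
$B 0 m{\left(-1,-4 \right)} r{\left(-27,20 \right)} = 1 \cdot 0 \cdot 5 \left(-4\right) 72 = 0 \left(-20\right) 72 = 0 \cdot 72 = 0$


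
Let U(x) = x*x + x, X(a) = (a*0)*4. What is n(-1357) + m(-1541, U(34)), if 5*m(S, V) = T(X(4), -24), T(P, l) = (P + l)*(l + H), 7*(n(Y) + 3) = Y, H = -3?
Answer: -2354/35 ≈ -67.257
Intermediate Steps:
n(Y) = -3 + Y/7
X(a) = 0 (X(a) = 0*4 = 0)
T(P, l) = (-3 + l)*(P + l) (T(P, l) = (P + l)*(l - 3) = (P + l)*(-3 + l) = (-3 + l)*(P + l))
U(x) = x + x² (U(x) = x² + x = x + x²)
m(S, V) = 648/5 (m(S, V) = ((-24)² - 3*0 - 3*(-24) + 0*(-24))/5 = (576 + 0 + 72 + 0)/5 = (⅕)*648 = 648/5)
n(-1357) + m(-1541, U(34)) = (-3 + (⅐)*(-1357)) + 648/5 = (-3 - 1357/7) + 648/5 = -1378/7 + 648/5 = -2354/35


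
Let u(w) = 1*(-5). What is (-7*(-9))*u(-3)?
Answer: -315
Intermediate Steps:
u(w) = -5
(-7*(-9))*u(-3) = -7*(-9)*(-5) = 63*(-5) = -315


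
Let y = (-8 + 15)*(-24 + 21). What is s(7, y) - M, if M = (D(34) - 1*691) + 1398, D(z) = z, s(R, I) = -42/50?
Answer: -18546/25 ≈ -741.84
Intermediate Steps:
y = -21 (y = 7*(-3) = -21)
s(R, I) = -21/25 (s(R, I) = -42*1/50 = -21/25)
M = 741 (M = (34 - 1*691) + 1398 = (34 - 691) + 1398 = -657 + 1398 = 741)
s(7, y) - M = -21/25 - 1*741 = -21/25 - 741 = -18546/25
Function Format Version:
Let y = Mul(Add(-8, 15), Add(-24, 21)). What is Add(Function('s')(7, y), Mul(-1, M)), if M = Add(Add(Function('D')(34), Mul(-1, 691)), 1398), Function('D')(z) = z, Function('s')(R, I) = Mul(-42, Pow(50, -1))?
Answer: Rational(-18546, 25) ≈ -741.84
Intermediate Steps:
y = -21 (y = Mul(7, -3) = -21)
Function('s')(R, I) = Rational(-21, 25) (Function('s')(R, I) = Mul(-42, Rational(1, 50)) = Rational(-21, 25))
M = 741 (M = Add(Add(34, Mul(-1, 691)), 1398) = Add(Add(34, -691), 1398) = Add(-657, 1398) = 741)
Add(Function('s')(7, y), Mul(-1, M)) = Add(Rational(-21, 25), Mul(-1, 741)) = Add(Rational(-21, 25), -741) = Rational(-18546, 25)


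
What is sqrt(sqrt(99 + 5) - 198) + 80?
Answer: 80 + sqrt(-198 + 2*sqrt(26)) ≈ 80.0 + 13.704*I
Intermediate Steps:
sqrt(sqrt(99 + 5) - 198) + 80 = sqrt(sqrt(104) - 198) + 80 = sqrt(2*sqrt(26) - 198) + 80 = sqrt(-198 + 2*sqrt(26)) + 80 = 80 + sqrt(-198 + 2*sqrt(26))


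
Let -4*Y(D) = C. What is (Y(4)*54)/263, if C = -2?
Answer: 27/263 ≈ 0.10266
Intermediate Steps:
Y(D) = ½ (Y(D) = -¼*(-2) = ½)
(Y(4)*54)/263 = ((½)*54)/263 = 27*(1/263) = 27/263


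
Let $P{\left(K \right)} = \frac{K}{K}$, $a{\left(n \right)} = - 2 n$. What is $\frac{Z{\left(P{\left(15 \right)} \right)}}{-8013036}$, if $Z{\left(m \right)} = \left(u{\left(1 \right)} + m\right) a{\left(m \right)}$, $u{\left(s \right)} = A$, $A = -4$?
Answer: $- \frac{1}{1335506} \approx -7.4878 \cdot 10^{-7}$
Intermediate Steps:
$u{\left(s \right)} = -4$
$P{\left(K \right)} = 1$
$Z{\left(m \right)} = - 2 m \left(-4 + m\right)$ ($Z{\left(m \right)} = \left(-4 + m\right) \left(- 2 m\right) = - 2 m \left(-4 + m\right)$)
$\frac{Z{\left(P{\left(15 \right)} \right)}}{-8013036} = \frac{2 \cdot 1 \left(4 - 1\right)}{-8013036} = 2 \cdot 1 \left(4 - 1\right) \left(- \frac{1}{8013036}\right) = 2 \cdot 1 \cdot 3 \left(- \frac{1}{8013036}\right) = 6 \left(- \frac{1}{8013036}\right) = - \frac{1}{1335506}$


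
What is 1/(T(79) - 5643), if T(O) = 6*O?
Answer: -1/5169 ≈ -0.00019346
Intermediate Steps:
1/(T(79) - 5643) = 1/(6*79 - 5643) = 1/(474 - 5643) = 1/(-5169) = -1/5169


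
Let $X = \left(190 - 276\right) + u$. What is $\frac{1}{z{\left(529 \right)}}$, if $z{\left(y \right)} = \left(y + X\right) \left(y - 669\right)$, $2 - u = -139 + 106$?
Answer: $- \frac{1}{66920} \approx -1.4943 \cdot 10^{-5}$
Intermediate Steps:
$u = 35$ ($u = 2 - \left(-139 + 106\right) = 2 - -33 = 2 + 33 = 35$)
$X = -51$ ($X = \left(190 - 276\right) + 35 = -86 + 35 = -51$)
$z{\left(y \right)} = \left(-669 + y\right) \left(-51 + y\right)$ ($z{\left(y \right)} = \left(y - 51\right) \left(y - 669\right) = \left(-51 + y\right) \left(-669 + y\right) = \left(-669 + y\right) \left(-51 + y\right)$)
$\frac{1}{z{\left(529 \right)}} = \frac{1}{34119 + 529^{2} - 380880} = \frac{1}{34119 + 279841 - 380880} = \frac{1}{-66920} = - \frac{1}{66920}$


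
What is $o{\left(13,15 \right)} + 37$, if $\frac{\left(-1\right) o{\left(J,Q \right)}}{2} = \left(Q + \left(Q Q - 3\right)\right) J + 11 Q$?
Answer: $-6455$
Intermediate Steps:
$o{\left(J,Q \right)} = - 22 Q - 2 J \left(-3 + Q + Q^{2}\right)$ ($o{\left(J,Q \right)} = - 2 \left(\left(Q + \left(Q Q - 3\right)\right) J + 11 Q\right) = - 2 \left(\left(Q + \left(Q^{2} - 3\right)\right) J + 11 Q\right) = - 2 \left(\left(Q + \left(-3 + Q^{2}\right)\right) J + 11 Q\right) = - 2 \left(\left(-3 + Q + Q^{2}\right) J + 11 Q\right) = - 2 \left(J \left(-3 + Q + Q^{2}\right) + 11 Q\right) = - 2 \left(11 Q + J \left(-3 + Q + Q^{2}\right)\right) = - 22 Q - 2 J \left(-3 + Q + Q^{2}\right)$)
$o{\left(13,15 \right)} + 37 = \left(\left(-22\right) 15 + 6 \cdot 13 - 26 \cdot 15 - 26 \cdot 15^{2}\right) + 37 = \left(-330 + 78 - 390 - 26 \cdot 225\right) + 37 = \left(-330 + 78 - 390 - 5850\right) + 37 = -6492 + 37 = -6455$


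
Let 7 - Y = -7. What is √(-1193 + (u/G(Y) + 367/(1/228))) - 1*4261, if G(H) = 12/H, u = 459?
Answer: -4261 + √332074/2 ≈ -3972.9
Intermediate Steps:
Y = 14 (Y = 7 - 1*(-7) = 7 + 7 = 14)
√(-1193 + (u/G(Y) + 367/(1/228))) - 1*4261 = √(-1193 + (459/((12/14)) + 367/(1/228))) - 1*4261 = √(-1193 + (459/((12*(1/14))) + 367/(1/228))) - 4261 = √(-1193 + (459/(6/7) + 367*228)) - 4261 = √(-1193 + (459*(7/6) + 83676)) - 4261 = √(-1193 + (1071/2 + 83676)) - 4261 = √(-1193 + 168423/2) - 4261 = √(166037/2) - 4261 = √332074/2 - 4261 = -4261 + √332074/2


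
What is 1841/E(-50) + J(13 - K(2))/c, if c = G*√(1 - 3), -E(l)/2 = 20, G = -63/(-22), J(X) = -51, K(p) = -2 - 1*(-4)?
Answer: -1841/40 + 187*I*√2/21 ≈ -46.025 + 12.593*I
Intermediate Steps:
K(p) = 2 (K(p) = -2 + 4 = 2)
G = 63/22 (G = -63*(-1/22) = 63/22 ≈ 2.8636)
E(l) = -40 (E(l) = -2*20 = -40)
c = 63*I*√2/22 (c = 63*√(1 - 3)/22 = 63*√(-2)/22 = 63*(I*√2)/22 = 63*I*√2/22 ≈ 4.0498*I)
1841/E(-50) + J(13 - K(2))/c = 1841/(-40) - 51*(-11*I*√2/63) = 1841*(-1/40) - (-187)*I*√2/21 = -1841/40 + 187*I*√2/21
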